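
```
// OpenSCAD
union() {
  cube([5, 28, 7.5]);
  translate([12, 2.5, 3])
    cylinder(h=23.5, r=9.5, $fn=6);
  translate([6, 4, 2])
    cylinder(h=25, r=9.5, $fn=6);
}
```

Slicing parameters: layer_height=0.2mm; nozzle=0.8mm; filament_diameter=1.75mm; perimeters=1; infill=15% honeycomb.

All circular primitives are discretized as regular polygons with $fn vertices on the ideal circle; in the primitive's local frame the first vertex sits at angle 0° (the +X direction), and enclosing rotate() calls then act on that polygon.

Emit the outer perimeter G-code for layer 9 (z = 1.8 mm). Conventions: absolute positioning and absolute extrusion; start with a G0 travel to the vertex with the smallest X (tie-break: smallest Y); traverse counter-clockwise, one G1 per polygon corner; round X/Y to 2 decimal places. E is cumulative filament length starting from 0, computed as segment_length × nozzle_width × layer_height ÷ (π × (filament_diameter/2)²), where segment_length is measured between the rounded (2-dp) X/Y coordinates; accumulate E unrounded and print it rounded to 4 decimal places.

At z = 1.8 mm: the 5×28 cube contributes its full rectangle; the cylinder at (12, 2.5) is absent (z outside [3, 26.5]); the cylinder at (6, 4) is not intersected at this z (z outside [2, 27]); Merging all regions: only the 5×28 cube is present, so the union is just that shape — 1 connected region. The outline is a single polygon with 4 vertices. Extrusion per mm of travel: 0.8 × 0.2 / (π × 0.875²) = 0.066520. Accumulating E over each segment gives final E = 4.3903.

G0 X0.00 Y0.00 Z1.80
G1 X5.00 Y0.00 E0.3326
G1 X5.00 Y28.00 E2.1952
G1 X0.00 Y28.00 E2.5278
G1 X0.00 Y0.00 E4.3903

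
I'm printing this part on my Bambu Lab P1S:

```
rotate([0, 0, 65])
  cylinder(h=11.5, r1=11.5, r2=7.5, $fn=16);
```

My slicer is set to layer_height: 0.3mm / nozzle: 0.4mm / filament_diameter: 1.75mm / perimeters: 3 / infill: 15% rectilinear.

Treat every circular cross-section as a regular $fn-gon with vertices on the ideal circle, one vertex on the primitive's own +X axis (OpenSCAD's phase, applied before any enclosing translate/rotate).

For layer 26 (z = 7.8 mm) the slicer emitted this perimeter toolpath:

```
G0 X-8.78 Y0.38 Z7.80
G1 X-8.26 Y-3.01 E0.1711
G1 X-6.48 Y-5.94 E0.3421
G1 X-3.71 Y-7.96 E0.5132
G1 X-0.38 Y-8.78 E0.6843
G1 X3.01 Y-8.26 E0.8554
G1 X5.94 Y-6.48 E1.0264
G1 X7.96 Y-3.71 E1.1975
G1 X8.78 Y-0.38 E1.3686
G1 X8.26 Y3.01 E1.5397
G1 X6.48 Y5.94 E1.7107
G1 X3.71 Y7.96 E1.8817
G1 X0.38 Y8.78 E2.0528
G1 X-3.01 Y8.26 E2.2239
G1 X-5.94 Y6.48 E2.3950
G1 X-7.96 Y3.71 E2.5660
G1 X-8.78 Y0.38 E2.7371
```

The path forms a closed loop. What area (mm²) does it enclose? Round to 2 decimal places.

236.44 mm²

Apply the shoelace formula to the sequence of (X, Y) vertices; enclosed area = 236.44 mm².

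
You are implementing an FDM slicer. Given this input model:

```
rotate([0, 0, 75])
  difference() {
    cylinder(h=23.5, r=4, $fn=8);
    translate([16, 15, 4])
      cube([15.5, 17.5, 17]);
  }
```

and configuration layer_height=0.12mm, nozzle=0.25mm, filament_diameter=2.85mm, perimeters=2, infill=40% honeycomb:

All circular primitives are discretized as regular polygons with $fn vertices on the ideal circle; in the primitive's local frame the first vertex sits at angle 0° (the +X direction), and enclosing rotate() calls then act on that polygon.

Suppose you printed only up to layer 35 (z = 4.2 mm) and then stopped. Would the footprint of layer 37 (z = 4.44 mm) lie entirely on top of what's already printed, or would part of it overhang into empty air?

Compare the two slices. At z = 4.2: the r=4 cylinder contributes a regular 8-gon of circumradius 4 (area = (8/2)·4.000²·sin(360°/8) = 45.25 mm²); the 15.5×17.5 cube at (16, 15) contributes its full rectangle (area 271.25 mm²); Subtracting the remaining from the first: starting from the r=4 cylinder (45.25 mm²), the 15.5×17.5 cube at (16, 15) misses the remaining region (no effect) — area = 45.25 mm²; (whole slice rotated 75° about Z — lengths, areas and connectivity unchanged). At z = 4.44: the r=4 cylinder contributes a regular 8-gon of circumradius 4 (area = (8/2)·4.000²·sin(360°/8) = 45.25 mm²); the cube at (16, 15) (footprint 15.5×17.5) is included at this height (area 271.25 mm²); Taking the first minus the rest: starting from the r=4 cylinder (45.25 mm²), the 15.5×17.5 cube at (16, 15) misses the remaining region (no effect) — area = 45.25 mm²; (whole slice rotated 75° about Z — lengths, areas and connectivity unchanged). Checking containment: the cross-section at z = 4.44 is a subset of the cross-section at z = 4.2.

entirely on top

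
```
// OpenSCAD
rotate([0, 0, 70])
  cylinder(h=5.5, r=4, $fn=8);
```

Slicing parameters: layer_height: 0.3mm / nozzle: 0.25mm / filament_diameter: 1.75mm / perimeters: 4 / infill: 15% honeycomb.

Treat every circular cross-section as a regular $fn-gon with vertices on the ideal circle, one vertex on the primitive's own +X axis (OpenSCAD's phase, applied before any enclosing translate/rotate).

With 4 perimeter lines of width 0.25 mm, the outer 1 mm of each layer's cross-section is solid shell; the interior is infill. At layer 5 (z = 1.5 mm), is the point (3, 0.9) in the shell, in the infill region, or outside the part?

At z = 1.5 mm: the r=4 cylinder gives a regular 8-gon of circumradius 4 (constant along its height); (rotated 70° about Z; rotation is an isometry so areas/perimeters/island counts are preserved). Overall, the cross-section is a single solid region. Undo the 70° rotation: the query point maps to (1.872, -2.511) in the un-rotated model frame. The nearest boundary edge runs (-0.00, -4.00)→(2.83, -2.83); distance from the point to it = 0.66 mm. The point is inside the cross-section, 0.66 mm from the nearest boundary — within the 1 mm shell band (4 × 0.25).

shell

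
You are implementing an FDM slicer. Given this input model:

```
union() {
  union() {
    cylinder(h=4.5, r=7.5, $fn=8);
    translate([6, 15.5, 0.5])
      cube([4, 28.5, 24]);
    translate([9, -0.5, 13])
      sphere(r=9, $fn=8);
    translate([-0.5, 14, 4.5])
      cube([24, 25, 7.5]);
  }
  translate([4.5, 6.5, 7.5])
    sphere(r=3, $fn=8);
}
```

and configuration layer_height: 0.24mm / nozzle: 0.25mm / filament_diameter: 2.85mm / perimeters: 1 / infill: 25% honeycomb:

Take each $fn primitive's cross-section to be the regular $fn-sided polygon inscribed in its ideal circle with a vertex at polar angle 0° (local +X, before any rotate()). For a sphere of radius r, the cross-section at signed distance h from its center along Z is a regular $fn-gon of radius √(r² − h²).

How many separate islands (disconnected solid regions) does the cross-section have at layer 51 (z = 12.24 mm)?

At z = 12.24 mm: the cylinder is absent (z outside [0, 4.5]); the cube at (6, 15.5) is present — its section is the full 4×28.5 rectangle; the r=9 sphere at (9, -0.5) contributes a regular 8-gon of circumradius √(9²−0.76²) = 8.968; the cube at (-0.5, 14) is absent (z outside [4.5, 12]); Taking the union: the 2 present regions are separate (no shared area or edge), so areas and boundary lengths simply add and each stays a separate island — 2 connected regions; the sphere at (4.5, 6.5) does not reach this height (|z−center|=4.740 > r=3); Combining (union): only the result so far is present, so the union is just that shape — 2 connected regions. Overall, the cross-section has 2 separate islands. Island count = 2.

2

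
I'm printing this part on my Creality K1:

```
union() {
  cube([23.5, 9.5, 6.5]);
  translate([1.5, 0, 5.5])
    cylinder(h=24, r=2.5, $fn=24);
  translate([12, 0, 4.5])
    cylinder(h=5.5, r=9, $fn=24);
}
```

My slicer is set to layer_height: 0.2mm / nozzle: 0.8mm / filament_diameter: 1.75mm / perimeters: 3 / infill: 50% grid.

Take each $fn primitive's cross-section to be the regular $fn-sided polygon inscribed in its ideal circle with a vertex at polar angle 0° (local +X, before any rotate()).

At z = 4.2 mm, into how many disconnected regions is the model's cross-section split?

At z = 4.2 mm: the 23.5×9.5 cube contributes its full rectangle; the cylinder at (1.5, 0) does not reach this height (z outside [5.5, 29.5]); the cylinder at (12, 0) does not reach this height (z outside [4.5, 10]); Merging all regions: only the 23.5×9.5 cube is present, so the union is just that shape — 1 connected region. The result has 1 disconnected region.

1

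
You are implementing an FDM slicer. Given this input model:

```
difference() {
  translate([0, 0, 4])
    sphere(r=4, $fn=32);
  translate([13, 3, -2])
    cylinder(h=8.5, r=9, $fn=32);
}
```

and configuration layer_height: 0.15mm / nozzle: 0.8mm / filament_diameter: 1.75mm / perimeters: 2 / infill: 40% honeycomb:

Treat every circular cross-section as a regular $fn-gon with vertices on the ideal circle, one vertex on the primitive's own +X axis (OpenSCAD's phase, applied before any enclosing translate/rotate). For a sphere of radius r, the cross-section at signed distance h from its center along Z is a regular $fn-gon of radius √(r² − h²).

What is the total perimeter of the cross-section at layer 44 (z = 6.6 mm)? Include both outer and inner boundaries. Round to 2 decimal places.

At z = 6.6 mm: the r=4 sphere slices to a regular 32-gon of circumradius 3.040 (√(r²−h²) with h=2.6 from center) (perimeter = 2·32·3.040·sin(180°/32) = 19.07 mm); the cylinder at (13, 3) is absent (z outside [-2, 6.5]); After the difference (first − rest): none of the subtracted shapes is present at this height, so the r=4 sphere is unchanged — boundary = 19.07 mm. Overall, the cross-section is a single solid region. Total boundary length (outer) = 19.07 mm.

19.07 mm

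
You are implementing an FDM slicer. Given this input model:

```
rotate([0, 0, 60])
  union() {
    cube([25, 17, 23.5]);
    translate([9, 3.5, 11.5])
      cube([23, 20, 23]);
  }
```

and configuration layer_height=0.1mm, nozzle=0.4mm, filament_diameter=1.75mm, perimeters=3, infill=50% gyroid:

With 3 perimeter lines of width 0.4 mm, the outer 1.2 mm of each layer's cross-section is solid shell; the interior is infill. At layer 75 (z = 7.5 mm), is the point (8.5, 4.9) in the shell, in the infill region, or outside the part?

At z = 7.5 mm: the cube is present — its section is the full 25×17 rectangle; the cube at (9, 3.5) is absent (z outside [11.5, 34.5]); Combining (union): only the 25×17 cube is present, so the union is just that shape — 1 connected region; (rotated 60° about Z; rotation is an isometry so areas/perimeters/island counts are preserved). Overall, the cross-section is a single solid region. Undo the 60° rotation: the query point maps to (8.494, -4.911) in the un-rotated model frame. The nearest boundary edge runs (0.00, 0.00)→(25.00, 0.00); distance from the point to it = 4.91 mm. The point is not inside any of the regions above, so it lies outside the cross-section (4.91 mm from the nearest boundary).

outside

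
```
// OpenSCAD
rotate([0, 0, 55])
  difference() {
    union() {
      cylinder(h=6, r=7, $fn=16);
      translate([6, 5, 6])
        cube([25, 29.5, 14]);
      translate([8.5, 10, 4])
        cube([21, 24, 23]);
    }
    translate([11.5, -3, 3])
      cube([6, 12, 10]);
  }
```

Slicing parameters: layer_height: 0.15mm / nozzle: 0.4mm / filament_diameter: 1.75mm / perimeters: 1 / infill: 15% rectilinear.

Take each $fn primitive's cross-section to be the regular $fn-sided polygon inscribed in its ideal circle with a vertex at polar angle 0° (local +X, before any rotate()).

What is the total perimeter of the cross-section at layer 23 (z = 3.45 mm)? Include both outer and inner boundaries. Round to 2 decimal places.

43.70 mm

At z = 3.45 mm: the r=7 cylinder gives a regular 16-gon of circumradius 7 (constant along its height) (perimeter = 2·16·7.000·sin(180°/16) = 43.70 mm); the cube at (6, 5) does not reach this height (z outside [6, 20]); the cube at (8.5, 10) does not reach this height (z outside [4, 27]); Taking the union: only the r=7 cylinder is present, so the union is just that shape — boundary = 43.70 mm; the 6×12 cube at (11.5, -3) contributes its full rectangle (perimeter 36.00 mm); Taking the first minus the rest: starting from the result so far, the 6×12 cube at (11.5, -3) misses the remaining region (no effect) — boundary = 43.70 mm; (whole slice rotated 55° about Z — lengths, areas and connectivity unchanged). Overall, the cross-section is a single solid region. Total boundary length (outer) = 43.70 mm.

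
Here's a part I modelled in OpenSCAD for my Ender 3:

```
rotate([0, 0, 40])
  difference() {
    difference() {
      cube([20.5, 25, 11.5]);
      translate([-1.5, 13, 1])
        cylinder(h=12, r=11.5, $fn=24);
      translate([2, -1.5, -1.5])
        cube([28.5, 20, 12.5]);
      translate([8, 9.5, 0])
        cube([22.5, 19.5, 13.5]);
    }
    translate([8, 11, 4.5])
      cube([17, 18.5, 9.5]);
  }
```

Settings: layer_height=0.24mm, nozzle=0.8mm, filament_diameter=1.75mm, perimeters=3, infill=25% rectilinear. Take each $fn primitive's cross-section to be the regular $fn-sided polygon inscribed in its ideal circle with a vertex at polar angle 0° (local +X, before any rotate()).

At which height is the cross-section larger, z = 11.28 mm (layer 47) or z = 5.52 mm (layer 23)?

Layer 47 (z = 11.28): the cube (footprint 20.5×25) is included at this height (area 512.50 mm²); the r=11.5 cylinder at (-1.5, 13) gives a regular 24-gon of circumradius 11.5 (constant along its height) (area = (24/2)·11.500²·sin(360°/24) = 410.75 mm²); the cube at (2, -1.5) is absent (z outside [-1.5, 11]); the 22.5×19.5 cube at (8, 9.5) contributes its full rectangle (area 438.75 mm²); Subtracting the remaining from the first: starting from the 20.5×25 cube (512.50 mm²), the r=11.5 cylinder at (-1.5, 13) partially overlaps it — only the 171.17 mm² overlap (of its 410.75 mm²) is removed, clipping the outline; the 22.5×19.5 cube at (8, 9.5) partially overlaps it — only the 179.22 mm² overlap (of its 438.75 mm²) is removed, clipping the outline — area = 162.11 mm²; the cube at (8, 11) (footprint 17×18.5) is included at this height (area 314.50 mm²); Taking the first minus the rest: starting from that combined region (162.11 mm²), the 17×18.5 cube at (8, 11) misses the remaining region (no effect) — area = 162.11 mm²; (whole slice rotated 40° about Z — lengths, areas and connectivity unchanged). So its area = 162.11 mm². Layer 23 (z = 5.52): the cube (footprint 20.5×25) is included at this height (area 512.50 mm²); the r=11.5 cylinder at (-1.5, 13) gives a regular 24-gon of circumradius 11.5 (constant along its height) (area = (24/2)·11.500²·sin(360°/24) = 410.75 mm²); the cube at (2, -1.5) is present — its section is the full 28.5×20 rectangle (area 570.00 mm²); the cube at (8, 9.5) is present — its section is the full 22.5×19.5 rectangle (area 438.75 mm²); Subtracting the remaining from the first: starting from the 20.5×25 cube (512.50 mm²), the r=11.5 cylinder at (-1.5, 13) partially overlaps it — only the 171.17 mm² overlap (of its 410.75 mm²) is removed, clipping the outline; the 28.5×20 cube at (2, -1.5) partially overlaps it — only the 237.86 mm² overlap (of its 570.00 mm²) is removed, clipping the outline; the 22.5×19.5 cube at (8, 9.5) partially overlaps it — only the 80.98 mm² overlap (of its 438.75 mm²) is removed, clipping the outline — area = 22.49 mm²; the cube at (8, 11) is present — its section is the full 17×18.5 rectangle (area 314.50 mm²); Taking the first minus the rest: starting from the result so far (22.49 mm²), the 17×18.5 cube at (8, 11) misses the remaining region (no effect) — area = 22.49 mm²; (whole slice rotated 40° about Z — lengths, areas and connectivity unchanged). So its area = 22.49 mm². Layer 47 is larger (162.11 vs 22.49 mm²).

layer 47 (z = 11.28 mm)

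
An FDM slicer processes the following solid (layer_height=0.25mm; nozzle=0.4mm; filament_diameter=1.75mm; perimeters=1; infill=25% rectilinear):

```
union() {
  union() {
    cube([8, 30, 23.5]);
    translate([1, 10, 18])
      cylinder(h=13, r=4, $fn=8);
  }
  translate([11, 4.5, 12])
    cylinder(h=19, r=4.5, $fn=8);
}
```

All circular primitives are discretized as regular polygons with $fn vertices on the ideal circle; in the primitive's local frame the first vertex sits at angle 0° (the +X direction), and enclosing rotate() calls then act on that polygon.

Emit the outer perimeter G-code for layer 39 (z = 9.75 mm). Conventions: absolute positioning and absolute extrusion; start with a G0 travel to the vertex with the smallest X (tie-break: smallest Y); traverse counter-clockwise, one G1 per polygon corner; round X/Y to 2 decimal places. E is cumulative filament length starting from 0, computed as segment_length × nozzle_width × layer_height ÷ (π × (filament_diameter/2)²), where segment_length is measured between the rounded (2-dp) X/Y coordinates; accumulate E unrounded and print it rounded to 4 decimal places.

G0 X0.00 Y0.00 Z9.75
G1 X8.00 Y0.00 E0.3326
G1 X8.00 Y30.00 E1.5799
G1 X0.00 Y30.00 E1.9125
G1 X0.00 Y0.00 E3.1597

At z = 9.75 mm: the cube (footprint 8×30) is included at this height; the cylinder at (1, 10) is absent (z outside [18, 31]); Combining (union): only the 8×30 cube is present, so the union is just that shape — 1 connected region; the cylinder at (11, 4.5) is absent (z outside [12, 31]); Combining (union): only the result so far is present, so the union is just that shape — 1 connected region. The outline is a single polygon with 4 vertices. Extrusion per mm of travel: 0.4 × 0.25 / (π × 0.875²) = 0.041575. Accumulating E over each segment gives final E = 3.1597.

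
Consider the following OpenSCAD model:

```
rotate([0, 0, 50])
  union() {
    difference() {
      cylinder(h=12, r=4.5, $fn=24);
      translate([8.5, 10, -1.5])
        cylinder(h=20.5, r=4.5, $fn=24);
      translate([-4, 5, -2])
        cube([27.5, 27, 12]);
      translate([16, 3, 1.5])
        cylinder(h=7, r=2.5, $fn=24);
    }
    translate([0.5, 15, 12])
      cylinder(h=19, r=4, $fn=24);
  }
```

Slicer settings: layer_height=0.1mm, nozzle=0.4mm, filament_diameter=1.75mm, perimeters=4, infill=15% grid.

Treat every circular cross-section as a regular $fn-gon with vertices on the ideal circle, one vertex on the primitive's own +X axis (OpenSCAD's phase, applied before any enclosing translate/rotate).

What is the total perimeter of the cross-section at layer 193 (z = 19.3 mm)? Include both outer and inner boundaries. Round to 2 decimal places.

At z = 19.3 mm: the cylinder does not reach this height (z outside [0, 12]); the cylinder at (8.5, 10) does not reach this height (z outside [-1.5, 19]); the cube at (-4, 5) is absent (z outside [-2, 10]); the cylinder at (16, 3) is not intersected at this z (z outside [1.5, 8.5]); After the difference (first − rest): the first operand is absent here, so nothing remains; the r=4 cylinder at (0.5, 15) gives a regular 24-gon of circumradius 4 (constant along its height) (perimeter = 2·24·4.000·sin(180°/24) = 25.06 mm); Merging all regions: only the r=4 cylinder at (0.5, 15) is present, so the union is just that shape — boundary = 25.06 mm; (rotated 50° about Z; rotation is an isometry so areas/perimeters/island counts are preserved). Overall, the cross-section is a single solid region. Total boundary length (outer) = 25.06 mm.

25.06 mm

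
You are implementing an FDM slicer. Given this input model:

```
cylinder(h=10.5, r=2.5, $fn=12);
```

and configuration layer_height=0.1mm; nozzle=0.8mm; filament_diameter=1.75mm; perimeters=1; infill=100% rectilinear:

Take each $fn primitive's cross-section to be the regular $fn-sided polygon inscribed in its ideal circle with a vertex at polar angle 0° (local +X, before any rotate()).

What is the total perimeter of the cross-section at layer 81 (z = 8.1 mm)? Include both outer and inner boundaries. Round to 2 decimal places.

15.53 mm

At z = 8.1 mm: the r=2.5 cylinder gives a regular 12-gon of circumradius 2.5 (constant along its height) (perimeter = 2·12·2.500·sin(180°/12) = 15.53 mm). Overall, the cross-section is a single solid region. Total boundary length (outer) = 15.53 mm.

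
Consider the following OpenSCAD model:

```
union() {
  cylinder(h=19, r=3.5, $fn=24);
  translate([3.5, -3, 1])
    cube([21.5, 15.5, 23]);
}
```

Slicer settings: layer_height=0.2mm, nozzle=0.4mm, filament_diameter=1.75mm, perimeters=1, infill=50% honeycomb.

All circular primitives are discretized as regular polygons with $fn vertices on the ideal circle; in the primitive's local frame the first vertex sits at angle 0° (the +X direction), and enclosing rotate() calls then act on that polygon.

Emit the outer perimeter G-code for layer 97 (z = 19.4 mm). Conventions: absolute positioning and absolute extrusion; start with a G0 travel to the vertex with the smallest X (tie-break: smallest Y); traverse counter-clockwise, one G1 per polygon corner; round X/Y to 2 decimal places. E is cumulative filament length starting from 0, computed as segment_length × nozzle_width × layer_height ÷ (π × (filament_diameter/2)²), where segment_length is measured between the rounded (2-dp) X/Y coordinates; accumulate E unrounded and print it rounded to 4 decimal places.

At z = 19.4 mm: the cylinder is absent (z outside [0, 19]); the cube at (3.5, -3) is present — its section is the full 21.5×15.5 rectangle; Taking the union: only the 21.5×15.5 cube at (3.5, -3) is present, so the union is just that shape — 1 connected region. The outline is a single polygon with 4 vertices. Extrusion per mm of travel: 0.4 × 0.2 / (π × 0.875²) = 0.033260. Accumulating E over each segment gives final E = 2.4612.

G0 X3.50 Y-3.00 Z19.40
G1 X25.00 Y-3.00 E0.7151
G1 X25.00 Y12.50 E1.2306
G1 X3.50 Y12.50 E1.9457
G1 X3.50 Y-3.00 E2.4612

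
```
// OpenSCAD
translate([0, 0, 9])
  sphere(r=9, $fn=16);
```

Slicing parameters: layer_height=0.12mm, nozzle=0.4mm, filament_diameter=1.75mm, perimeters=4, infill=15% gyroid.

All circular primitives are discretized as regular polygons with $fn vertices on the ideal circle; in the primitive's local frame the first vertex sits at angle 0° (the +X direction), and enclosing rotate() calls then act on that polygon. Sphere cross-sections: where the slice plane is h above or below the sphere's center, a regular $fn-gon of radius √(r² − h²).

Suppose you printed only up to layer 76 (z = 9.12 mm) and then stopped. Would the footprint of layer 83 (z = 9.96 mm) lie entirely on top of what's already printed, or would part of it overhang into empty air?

Compare the two slices. At z = 9.12: the r=9 sphere contributes a regular 16-gon of circumradius √(9²−0.12²) = 8.999 (area = (16/2)·8.999²·sin(360°/16) = 247.93 mm²). At z = 9.96: the r=9 sphere contributes a regular 16-gon of circumradius √(9²−0.96²) = 8.949 (area = (16/2)·8.949²·sin(360°/16) = 245.16 mm²). Checking containment: the cross-section at z = 9.96 is a subset of the cross-section at z = 9.12.

entirely on top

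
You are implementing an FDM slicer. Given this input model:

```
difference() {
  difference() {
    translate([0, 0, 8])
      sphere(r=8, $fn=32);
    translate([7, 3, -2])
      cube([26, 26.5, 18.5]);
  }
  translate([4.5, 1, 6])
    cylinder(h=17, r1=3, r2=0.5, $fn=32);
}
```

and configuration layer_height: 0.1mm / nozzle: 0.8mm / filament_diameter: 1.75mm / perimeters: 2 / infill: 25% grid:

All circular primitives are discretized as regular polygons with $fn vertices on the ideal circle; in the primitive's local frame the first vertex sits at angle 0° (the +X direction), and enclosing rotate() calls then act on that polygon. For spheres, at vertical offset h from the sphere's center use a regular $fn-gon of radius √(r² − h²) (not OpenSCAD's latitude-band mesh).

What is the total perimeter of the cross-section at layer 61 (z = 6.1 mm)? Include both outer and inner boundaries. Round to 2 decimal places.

At z = 6.1 mm: the r=8 sphere contributes a regular 32-gon of circumradius √(8²−1.9²) = 7.771 (perimeter = 2·32·7.771·sin(180°/32) = 48.75 mm); the 26×26.5 cube at (7, 3) contributes its full rectangle (perimeter 105.00 mm); After the difference (first − rest): starting from the r=8 sphere, the 26×26.5 cube at (7, 3) partially overlaps it — only the 0.03 mm² overlap (of its 689.00 mm²) is removed, clipping the outline — boundary = 48.87 mm; the cone at (4.5, 1) (r1=3→r2=0.5) has section circumradius 2.985 here — a regular 32-gon (perimeter = 2·32·2.985·sin(180°/32) = 18.73 mm); Taking the first minus the rest: starting from the result so far, the cone at (4.5, 1) lies wholly inside it (removes its full 27.82 mm² and its 18.73 mm outline becomes a hole wall) — boundary (outer + 1 inner loop) = 67.60 mm. Overall, the cross-section is one region with 1 hole. Total boundary length (outer + inner) = 67.60 mm.

67.60 mm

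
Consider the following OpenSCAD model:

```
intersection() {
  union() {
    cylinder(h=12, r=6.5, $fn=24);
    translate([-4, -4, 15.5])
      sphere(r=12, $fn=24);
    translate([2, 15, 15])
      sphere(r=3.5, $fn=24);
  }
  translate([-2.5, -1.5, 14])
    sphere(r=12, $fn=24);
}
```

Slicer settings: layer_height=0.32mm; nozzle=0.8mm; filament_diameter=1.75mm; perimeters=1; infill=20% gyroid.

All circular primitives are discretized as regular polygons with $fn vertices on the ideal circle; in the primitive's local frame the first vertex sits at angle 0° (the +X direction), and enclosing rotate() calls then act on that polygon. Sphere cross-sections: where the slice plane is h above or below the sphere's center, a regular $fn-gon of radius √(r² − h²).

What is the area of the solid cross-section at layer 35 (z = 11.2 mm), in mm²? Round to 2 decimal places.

345.95 mm²

At z = 11.2 mm: the cylinder: section is a regular 24-gon, circumradius r=6.5 (area = (24/2)·6.500²·sin(360°/24) = 131.22 mm²); the r=12 sphere at (-4, -4) contributes a regular 24-gon of circumradius √(12²−4.3²) = 11.203 (area = (24/2)·11.203²·sin(360°/24) = 389.81 mm²); the sphere at (2, 15) is absent (|z−center|=3.800 > r=3.5); Taking the union: the regions partially overlap — summed areas 521.03 mm² minus the doubly-counted overlap 124.66 mm² gives 396.37 mm² — area = 396.37 mm²; the r=12 sphere at (-2.5, -1.5) slices to a regular 24-gon of circumradius 11.669 (√(r²−h²) with h=2.8 from center) (area = (24/2)·11.669²·sin(360°/24) = 422.89 mm²); Taking the intersection: the r=12 sphere at (-2.5, -1.5) partially overlaps the result so far; clipping to the common part keeps 345.95 mm² — area = 345.95 mm². Overall, the cross-section is a single solid region. Net area = 345.95 mm².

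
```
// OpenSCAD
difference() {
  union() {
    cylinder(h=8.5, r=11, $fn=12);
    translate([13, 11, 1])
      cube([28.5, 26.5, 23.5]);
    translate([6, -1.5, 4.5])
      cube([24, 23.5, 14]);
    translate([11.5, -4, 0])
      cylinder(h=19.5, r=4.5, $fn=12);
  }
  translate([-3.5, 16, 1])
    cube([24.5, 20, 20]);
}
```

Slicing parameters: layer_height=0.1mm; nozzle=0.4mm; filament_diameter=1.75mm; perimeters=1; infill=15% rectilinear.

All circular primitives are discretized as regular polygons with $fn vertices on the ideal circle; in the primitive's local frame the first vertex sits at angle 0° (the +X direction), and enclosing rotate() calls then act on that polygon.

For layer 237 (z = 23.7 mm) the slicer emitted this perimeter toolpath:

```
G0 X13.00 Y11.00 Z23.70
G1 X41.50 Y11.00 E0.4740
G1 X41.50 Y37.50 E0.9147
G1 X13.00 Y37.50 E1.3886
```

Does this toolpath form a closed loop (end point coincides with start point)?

no

Start point (G0): (13.00, 11.00). End point (last G1): the path does not return to the start — open.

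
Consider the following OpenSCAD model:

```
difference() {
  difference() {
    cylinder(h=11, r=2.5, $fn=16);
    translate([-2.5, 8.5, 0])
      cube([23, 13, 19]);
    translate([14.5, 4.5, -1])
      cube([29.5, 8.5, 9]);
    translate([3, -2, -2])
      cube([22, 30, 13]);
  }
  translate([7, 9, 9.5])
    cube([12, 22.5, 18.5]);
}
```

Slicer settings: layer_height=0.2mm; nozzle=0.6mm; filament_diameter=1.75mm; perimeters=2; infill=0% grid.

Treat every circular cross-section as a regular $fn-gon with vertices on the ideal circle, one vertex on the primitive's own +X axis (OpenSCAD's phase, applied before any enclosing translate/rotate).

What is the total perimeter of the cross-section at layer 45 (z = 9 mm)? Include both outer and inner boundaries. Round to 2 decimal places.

15.61 mm

At z = 9 mm: the r=2.5 cylinder gives a regular 16-gon of circumradius 2.5 (constant along its height) (perimeter = 2·16·2.500·sin(180°/16) = 15.61 mm); the 23×13 cube at (-2.5, 8.5) contributes its full rectangle (perimeter 72.00 mm); the cube at (14.5, 4.5) is absent (z outside [-1, 8]); the 22×30 cube at (3, -2) contributes its full rectangle (perimeter 104.00 mm); After the difference (first − rest): starting from the r=2.5 cylinder, the 23×13 cube at (-2.5, 8.5) misses the remaining region (no effect); the 22×30 cube at (3, -2) misses the remaining region (no effect) — boundary = 15.61 mm; the cube at (7, 9) is absent (z outside [9.5, 28]); Taking the first minus the rest: none of the subtracted shapes is present at this height, so the result so far is unchanged — boundary = 15.61 mm. Overall, the cross-section is a single solid region. Total boundary length (outer) = 15.61 mm.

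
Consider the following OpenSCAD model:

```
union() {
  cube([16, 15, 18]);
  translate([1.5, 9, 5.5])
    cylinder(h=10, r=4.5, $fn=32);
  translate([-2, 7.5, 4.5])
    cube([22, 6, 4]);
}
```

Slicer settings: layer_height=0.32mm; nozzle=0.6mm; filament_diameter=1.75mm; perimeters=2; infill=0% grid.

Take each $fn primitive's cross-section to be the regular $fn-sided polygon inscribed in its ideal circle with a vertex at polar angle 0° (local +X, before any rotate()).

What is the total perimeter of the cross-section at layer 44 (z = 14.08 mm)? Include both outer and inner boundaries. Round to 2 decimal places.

64.60 mm

At z = 14.08 mm: the 16×15 cube contributes its full rectangle (perimeter 62.00 mm); the r=4.5 cylinder at (1.5, 9) gives a regular 32-gon of circumradius 4.5 (constant along its height) (perimeter = 2·32·4.500·sin(180°/32) = 28.23 mm); the cube at (-2, 7.5) does not reach this height (z outside [4.5, 8.5]); Merging all regions: the regions partially overlap (shared area 44.80 mm²), so the edge portions inside another operand are dropped and the merged outline is re-measured after clipping — boundary = 64.60 mm. Overall, the cross-section is a single solid region. Total boundary length (outer) = 64.60 mm.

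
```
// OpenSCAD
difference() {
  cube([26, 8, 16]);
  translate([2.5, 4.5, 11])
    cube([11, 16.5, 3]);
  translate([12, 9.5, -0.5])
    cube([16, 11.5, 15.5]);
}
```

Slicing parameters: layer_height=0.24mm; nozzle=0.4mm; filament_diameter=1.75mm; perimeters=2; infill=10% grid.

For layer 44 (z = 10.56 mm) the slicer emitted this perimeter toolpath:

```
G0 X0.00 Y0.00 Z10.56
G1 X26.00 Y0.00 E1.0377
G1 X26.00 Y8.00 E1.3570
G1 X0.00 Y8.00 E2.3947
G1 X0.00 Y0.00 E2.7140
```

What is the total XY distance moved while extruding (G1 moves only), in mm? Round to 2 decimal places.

68.00 mm

Sum the Euclidean lengths of each G1 segment: total = 68.00 mm.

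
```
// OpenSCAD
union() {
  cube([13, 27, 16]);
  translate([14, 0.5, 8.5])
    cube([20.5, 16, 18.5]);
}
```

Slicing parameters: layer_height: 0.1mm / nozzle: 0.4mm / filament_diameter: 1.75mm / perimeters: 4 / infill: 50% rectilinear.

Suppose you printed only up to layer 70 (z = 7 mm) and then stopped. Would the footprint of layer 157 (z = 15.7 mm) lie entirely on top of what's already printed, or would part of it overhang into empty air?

Compare the two slices. At z = 7: the 13×27 cube contributes its full rectangle (area 351.00 mm²); the cube at (14, 0.5) does not reach this height (z outside [8.5, 27]); Combining (union): only the 13×27 cube is present, so the union is just that shape — area = 351.00 mm². At z = 15.7: the cube (footprint 13×27) is included at this height (area 351.00 mm²); the 20.5×16 cube at (14, 0.5) contributes its full rectangle (area 328.00 mm²); Merging all regions: the 2 present regions are separate (no shared area or edge), so areas and boundary lengths simply add and each stays a separate island — area = 679.00 mm². Checking containment: at z = 15.7 the cross-section extends beyond the z = 7 cross-section by about 328.00 mm².

part overhangs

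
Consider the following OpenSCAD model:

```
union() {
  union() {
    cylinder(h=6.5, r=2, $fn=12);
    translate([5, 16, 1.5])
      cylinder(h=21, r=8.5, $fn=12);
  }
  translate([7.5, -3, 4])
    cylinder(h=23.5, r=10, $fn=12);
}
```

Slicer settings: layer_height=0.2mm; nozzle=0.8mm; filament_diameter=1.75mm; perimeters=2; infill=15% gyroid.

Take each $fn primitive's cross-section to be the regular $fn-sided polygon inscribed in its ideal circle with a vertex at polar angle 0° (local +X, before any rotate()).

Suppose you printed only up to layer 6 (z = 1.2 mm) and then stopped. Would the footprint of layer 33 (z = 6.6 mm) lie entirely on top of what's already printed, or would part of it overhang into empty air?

Compare the two slices. At z = 1.2: the r=2 cylinder gives a regular 12-gon of circumradius 2 (constant along its height) (area = (12/2)·2.000²·sin(360°/12) = 12.00 mm²); the cylinder at (5, 16) does not reach this height (z outside [1.5, 22.5]); Taking the union: only the r=2 cylinder is present, so the union is just that shape — area = 12.00 mm²; the cylinder at (7.5, -3) does not reach this height (z outside [4, 27.5]); Taking the union: only the result so far is present, so the union is just that shape — area = 12.00 mm². At z = 6.6: the cylinder is absent (z outside [0, 6.5]); the cylinder at (5, 16): section is a regular 12-gon, circumradius r=8.5 (area = (12/2)·8.500²·sin(360°/12) = 216.75 mm²); Merging all regions: only the r=8.5 cylinder at (5, 16) is present, so the union is just that shape — area = 216.75 mm²; the r=10 cylinder at (7.5, -3) contributes a regular 12-gon of circumradius 10 (area = (12/2)·10.000²·sin(360°/12) = 300.00 mm²); Merging all regions: the 2 present regions are separate (no shared area or edge), so areas and boundary lengths simply add and each stays a separate island — area = 516.75 mm². Checking containment: at z = 6.6 the cross-section extends beyond the z = 1.2 cross-section by about 505.20 mm².

part overhangs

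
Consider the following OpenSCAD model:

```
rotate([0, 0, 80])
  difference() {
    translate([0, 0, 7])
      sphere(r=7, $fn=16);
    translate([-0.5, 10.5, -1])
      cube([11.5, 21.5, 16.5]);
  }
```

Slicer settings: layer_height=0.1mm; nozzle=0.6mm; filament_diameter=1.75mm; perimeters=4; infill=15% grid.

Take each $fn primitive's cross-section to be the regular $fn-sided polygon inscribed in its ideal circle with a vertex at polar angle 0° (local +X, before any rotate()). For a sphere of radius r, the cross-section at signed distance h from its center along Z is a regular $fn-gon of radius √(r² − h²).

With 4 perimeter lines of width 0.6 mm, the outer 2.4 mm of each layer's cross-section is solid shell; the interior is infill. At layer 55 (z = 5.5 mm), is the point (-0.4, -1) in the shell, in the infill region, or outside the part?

At z = 5.5 mm: the sphere: section is a regular 16-gon, circumradius = √(r²−h²) = √(7²−1.5²) = 6.837; the cube at (-0.5, 10.5) is present — its section is the full 11.5×21.5 rectangle; Subtracting the remaining from the first: starting from the r=7 sphere, the 11.5×21.5 cube at (-0.5, 10.5) misses the remaining region (no effect) — 1 connected region; (whole slice rotated 80° about Z — lengths, areas and connectivity unchanged). Overall, the cross-section is a single solid region. Undo the 80° rotation: the query point maps to (-1.054, 0.220) in the un-rotated model frame. The nearest boundary edge runs (-6.84, 0.00)→(-6.32, 2.62); distance from the point to it = 5.63 mm. The point is inside the cross-section and 5.63 mm from the nearest boundary — more than the 2.4 mm shell width (4 × 0.6), so it's in the infill interior.

infill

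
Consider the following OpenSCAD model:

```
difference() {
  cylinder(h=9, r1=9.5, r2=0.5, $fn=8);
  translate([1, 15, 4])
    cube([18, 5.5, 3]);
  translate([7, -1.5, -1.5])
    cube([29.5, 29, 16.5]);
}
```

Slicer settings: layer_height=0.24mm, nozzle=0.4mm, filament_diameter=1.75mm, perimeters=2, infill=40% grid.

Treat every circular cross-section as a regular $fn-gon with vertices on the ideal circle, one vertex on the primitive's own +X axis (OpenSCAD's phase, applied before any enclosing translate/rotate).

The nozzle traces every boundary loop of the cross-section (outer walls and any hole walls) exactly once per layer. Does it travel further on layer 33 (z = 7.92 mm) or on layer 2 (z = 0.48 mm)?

Layer 33 (z = 7.92): the cone: at t=0.880 of its height the radius interpolates to r₁+(r₂−r₁)t = 1.580, giving a regular 8-gon of that circumradius (perimeter = 2·8·1.580·sin(180°/8) = 9.67 mm); the cube at (1, 15) is not intersected at this z (z outside [4, 7]); the cube at (7, -1.5) is present — its section is the full 29.5×29 rectangle (perimeter 117.00 mm); Taking the first minus the rest: starting from the cone, the 29.5×29 cube at (7, -1.5) misses the remaining region (no effect) — boundary = 9.67 mm. So its perimeter = 9.67 mm. Layer 2 (z = 0.48): the cone (r1=9.5→r2=0.5) has section circumradius 9.020 here — a regular 8-gon (perimeter = 2·8·9.020·sin(180°/8) = 55.23 mm); the cube at (1, 15) is absent (z outside [4, 7]); the cube at (7, -1.5) is present — its section is the full 29.5×29 rectangle (perimeter 117.00 mm); Taking the first minus the rest: starting from the cone, the 29.5×29 cube at (7, -1.5) partially overlaps it — only the 7.49 mm² overlap (of its 855.50 mm²) is removed, clipping the outline — boundary = 56.10 mm. So its perimeter = 56.10 mm. Layer 2 is larger (56.10 vs 9.67 mm).

layer 2 (z = 0.48 mm)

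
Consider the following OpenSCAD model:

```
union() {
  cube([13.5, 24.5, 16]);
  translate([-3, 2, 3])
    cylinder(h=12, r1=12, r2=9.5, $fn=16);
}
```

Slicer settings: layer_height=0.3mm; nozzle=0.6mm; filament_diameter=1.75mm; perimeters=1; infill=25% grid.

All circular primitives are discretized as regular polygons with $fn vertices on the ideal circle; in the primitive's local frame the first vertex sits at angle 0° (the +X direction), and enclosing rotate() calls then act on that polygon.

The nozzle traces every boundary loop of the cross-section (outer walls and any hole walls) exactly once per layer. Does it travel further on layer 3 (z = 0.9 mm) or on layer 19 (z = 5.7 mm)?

Layer 3 (z = 0.9): the cube (footprint 13.5×24.5) is included at this height (perimeter 76.00 mm); the cone at (-3, 2) is absent (z outside [3, 15]); Merging all regions: only the 13.5×24.5 cube is present, so the union is just that shape — boundary = 76.00 mm. So its perimeter = 76.00 mm. Layer 19 (z = 5.7): the cube (footprint 13.5×24.5) is included at this height (perimeter 76.00 mm); the cone at (-3, 2): at t=0.225 of its height the radius interpolates to r₁+(r₂−r₁)t = 11.438, giving a regular 16-gon of that circumradius (perimeter = 2·16·11.438·sin(180°/16) = 71.40 mm); Taking the union: the regions partially overlap (shared area 83.18 mm²), so the edge portions inside another operand are dropped and the merged outline is re-measured after clipping — boundary = 109.69 mm. So its perimeter = 109.69 mm. Layer 19 is larger (109.69 vs 76.00 mm).

layer 19 (z = 5.7 mm)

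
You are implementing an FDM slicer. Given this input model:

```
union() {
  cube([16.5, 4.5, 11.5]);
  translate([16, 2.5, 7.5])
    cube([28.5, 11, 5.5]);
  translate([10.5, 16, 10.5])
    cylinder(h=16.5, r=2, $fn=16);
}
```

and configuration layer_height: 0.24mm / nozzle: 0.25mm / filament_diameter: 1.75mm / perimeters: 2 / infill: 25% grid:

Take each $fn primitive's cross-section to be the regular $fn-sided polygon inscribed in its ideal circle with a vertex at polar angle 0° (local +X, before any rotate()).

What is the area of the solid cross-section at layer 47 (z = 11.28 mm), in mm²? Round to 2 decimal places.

At z = 11.28 mm: the cube is present — its section is the full 16.5×4.5 rectangle (area 74.25 mm²); the 28.5×11 cube at (16, 2.5) contributes its full rectangle (area 313.50 mm²); the r=2 cylinder at (10.5, 16) gives a regular 16-gon of circumradius 2 (constant along its height) (area = (16/2)·2.000²·sin(360°/16) = 12.25 mm²); Taking the union: the regions partially overlap — summed areas 400.00 mm² minus the doubly-counted overlap 1.00 mm² gives 399.00 mm² — area = 399.00 mm². Overall, the cross-section has 2 separate islands. Net area = 399.00 mm².

399.00 mm²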